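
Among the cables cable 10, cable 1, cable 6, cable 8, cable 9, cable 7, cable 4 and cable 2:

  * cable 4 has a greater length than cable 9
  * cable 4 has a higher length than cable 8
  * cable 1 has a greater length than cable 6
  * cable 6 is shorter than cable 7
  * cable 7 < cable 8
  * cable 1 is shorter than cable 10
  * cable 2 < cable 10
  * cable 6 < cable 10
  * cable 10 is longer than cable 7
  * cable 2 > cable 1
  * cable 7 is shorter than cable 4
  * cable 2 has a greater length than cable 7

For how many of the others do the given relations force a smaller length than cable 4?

Directly below cable 4: cable 7, cable 8, cable 9.
One step further: cable 6 (4 so far).
Nothing else is reachable below cable 4; 4 in all.

4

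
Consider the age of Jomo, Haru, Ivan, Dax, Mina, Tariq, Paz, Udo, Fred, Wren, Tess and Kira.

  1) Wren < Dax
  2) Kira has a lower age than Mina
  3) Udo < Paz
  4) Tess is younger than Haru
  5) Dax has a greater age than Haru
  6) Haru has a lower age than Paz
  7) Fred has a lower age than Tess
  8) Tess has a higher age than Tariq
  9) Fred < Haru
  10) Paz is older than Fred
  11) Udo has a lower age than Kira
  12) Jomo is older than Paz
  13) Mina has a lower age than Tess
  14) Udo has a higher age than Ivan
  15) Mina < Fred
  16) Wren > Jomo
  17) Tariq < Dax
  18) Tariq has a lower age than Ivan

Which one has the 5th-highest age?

Chaining the given pairs: Tariq < Ivan < Udo < Kira < Mina < Fred < Tess < Haru < Paz < Jomo < Wren < Dax.
The 5th largest is Haru.

Haru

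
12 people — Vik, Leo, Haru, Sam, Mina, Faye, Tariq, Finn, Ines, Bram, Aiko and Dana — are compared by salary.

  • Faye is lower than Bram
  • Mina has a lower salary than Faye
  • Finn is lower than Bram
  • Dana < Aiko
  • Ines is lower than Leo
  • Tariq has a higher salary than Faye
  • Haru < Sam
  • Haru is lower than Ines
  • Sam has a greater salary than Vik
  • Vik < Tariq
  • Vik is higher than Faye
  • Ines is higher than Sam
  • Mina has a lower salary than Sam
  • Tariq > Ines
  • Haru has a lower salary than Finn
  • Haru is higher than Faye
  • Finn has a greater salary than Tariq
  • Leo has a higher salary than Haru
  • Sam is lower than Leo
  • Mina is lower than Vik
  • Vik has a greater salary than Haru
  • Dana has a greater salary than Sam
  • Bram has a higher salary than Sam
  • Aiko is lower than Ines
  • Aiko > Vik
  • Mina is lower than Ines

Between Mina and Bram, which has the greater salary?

Bram

Link the given pairs in sequence: Mina < Faye; Faye < Haru; Haru < Vik; Vik < Sam; Sam < Dana; Dana < Aiko; Aiko < Ines; Ines < Tariq; Tariq < Finn; Finn < Bram.
Together: Mina < Faye < Haru < Vik < Sam < Dana < Aiko < Ines < Tariq < Finn < Bram.
So Mina < Bram; Bram is the higher of the two.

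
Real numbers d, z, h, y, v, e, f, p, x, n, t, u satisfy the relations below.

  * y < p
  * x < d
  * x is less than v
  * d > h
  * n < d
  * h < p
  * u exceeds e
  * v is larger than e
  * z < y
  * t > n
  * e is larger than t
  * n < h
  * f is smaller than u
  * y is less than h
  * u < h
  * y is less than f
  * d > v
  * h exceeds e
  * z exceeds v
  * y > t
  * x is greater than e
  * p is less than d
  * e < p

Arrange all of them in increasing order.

n < t < e < x < v < z < y < f < u < h < p < d

The consecutive links are each given: n < t; t < e; e < x; x < v; v < z; z < y; y < f; f < u; u < h; h < p; p < d.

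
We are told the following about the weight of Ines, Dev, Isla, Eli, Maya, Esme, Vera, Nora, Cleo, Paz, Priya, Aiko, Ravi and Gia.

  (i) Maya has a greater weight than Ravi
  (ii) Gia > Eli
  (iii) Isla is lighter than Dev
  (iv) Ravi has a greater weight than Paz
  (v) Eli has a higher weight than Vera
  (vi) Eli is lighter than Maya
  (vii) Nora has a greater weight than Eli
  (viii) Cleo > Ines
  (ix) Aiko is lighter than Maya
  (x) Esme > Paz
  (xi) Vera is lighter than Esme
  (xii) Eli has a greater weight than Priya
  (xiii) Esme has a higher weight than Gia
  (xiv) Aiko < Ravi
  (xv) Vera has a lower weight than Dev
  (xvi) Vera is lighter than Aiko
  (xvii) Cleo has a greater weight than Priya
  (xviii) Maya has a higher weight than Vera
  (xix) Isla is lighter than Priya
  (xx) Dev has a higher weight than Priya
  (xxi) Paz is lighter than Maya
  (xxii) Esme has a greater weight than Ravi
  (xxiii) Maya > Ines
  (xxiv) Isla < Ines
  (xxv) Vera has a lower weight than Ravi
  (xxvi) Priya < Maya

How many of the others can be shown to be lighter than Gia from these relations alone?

Directly below Gia: Eli.
One step further: Vera, Priya (3 so far).
One step further: Isla (4 so far).
No other element is forced below Gia by the given relations, so the count is 4.

4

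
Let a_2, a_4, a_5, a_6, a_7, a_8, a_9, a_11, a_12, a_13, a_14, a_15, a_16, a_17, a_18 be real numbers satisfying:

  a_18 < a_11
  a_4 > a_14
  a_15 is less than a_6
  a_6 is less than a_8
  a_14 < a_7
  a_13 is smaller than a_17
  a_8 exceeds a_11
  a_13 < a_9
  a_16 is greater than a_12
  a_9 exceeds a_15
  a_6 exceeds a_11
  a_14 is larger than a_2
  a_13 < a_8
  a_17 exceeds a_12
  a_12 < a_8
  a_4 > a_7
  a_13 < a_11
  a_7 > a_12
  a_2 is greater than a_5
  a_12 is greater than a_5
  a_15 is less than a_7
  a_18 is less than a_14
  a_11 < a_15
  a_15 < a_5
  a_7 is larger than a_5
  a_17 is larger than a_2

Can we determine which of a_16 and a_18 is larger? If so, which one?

a_16

a_18 < a_11 and a_11 < a_15 give a_18 < a_15.
Then a_15 < a_5 extends the chain to a_5.
With a_5 < a_12: a_18 < a_11 < a_15 < a_5 < a_12.
Then a_12 < a_16 extends the chain to a_16.
So a_16 is larger.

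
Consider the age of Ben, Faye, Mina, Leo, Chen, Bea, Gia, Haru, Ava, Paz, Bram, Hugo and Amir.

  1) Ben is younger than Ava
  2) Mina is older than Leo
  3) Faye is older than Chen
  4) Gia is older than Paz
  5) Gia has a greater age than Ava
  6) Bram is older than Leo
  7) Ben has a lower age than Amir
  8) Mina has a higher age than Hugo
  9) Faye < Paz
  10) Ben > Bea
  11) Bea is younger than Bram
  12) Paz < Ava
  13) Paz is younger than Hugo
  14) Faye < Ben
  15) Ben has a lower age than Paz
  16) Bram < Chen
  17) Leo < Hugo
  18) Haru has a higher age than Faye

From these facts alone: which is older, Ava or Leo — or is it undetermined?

Chaining the given relations: Leo < Bram < Chen < Faye < Ben < Paz < Ava.
So Ava is older.

Ava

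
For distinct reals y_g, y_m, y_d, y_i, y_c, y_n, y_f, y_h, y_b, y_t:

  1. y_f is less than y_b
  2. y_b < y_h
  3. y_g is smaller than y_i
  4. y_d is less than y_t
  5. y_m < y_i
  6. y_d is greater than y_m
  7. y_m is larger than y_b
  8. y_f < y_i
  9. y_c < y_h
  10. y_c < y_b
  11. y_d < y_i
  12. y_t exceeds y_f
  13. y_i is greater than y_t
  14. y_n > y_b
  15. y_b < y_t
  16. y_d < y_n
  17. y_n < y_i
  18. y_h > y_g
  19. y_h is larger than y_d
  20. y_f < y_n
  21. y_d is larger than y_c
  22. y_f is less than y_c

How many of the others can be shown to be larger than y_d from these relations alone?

Directly above y_d: y_t, y_n, y_i, y_h.
No other element is forced above y_d by the given relations, so the count is 4.

4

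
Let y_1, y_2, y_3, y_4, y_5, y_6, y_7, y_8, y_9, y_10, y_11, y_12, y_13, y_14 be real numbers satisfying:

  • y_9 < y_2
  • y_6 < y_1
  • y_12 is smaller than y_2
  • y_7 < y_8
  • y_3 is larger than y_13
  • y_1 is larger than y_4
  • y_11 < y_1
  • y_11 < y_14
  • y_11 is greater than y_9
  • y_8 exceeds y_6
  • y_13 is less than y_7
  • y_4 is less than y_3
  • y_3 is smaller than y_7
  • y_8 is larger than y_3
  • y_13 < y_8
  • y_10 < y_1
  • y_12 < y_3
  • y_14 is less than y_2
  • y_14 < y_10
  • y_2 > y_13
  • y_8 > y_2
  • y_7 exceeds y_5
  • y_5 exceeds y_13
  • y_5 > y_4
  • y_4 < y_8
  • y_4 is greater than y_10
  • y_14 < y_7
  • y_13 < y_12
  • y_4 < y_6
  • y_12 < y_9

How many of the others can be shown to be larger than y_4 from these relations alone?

6

From y_4 the given relations immediately reach y_3, y_6, y_1, y_5, y_8.
From those, y_7 — 6 in total.
No other element is forced above y_4 by the given relations, so the count is 6.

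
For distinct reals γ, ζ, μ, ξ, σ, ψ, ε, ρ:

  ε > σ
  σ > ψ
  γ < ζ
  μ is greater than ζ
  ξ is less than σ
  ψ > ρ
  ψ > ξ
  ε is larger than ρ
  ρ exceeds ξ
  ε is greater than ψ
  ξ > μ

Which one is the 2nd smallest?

ζ

Piecing the relations together gives one ordering: γ < ζ < μ < ξ < ρ < ψ < σ < ε.
Counting 2 from the smallest end gives ζ.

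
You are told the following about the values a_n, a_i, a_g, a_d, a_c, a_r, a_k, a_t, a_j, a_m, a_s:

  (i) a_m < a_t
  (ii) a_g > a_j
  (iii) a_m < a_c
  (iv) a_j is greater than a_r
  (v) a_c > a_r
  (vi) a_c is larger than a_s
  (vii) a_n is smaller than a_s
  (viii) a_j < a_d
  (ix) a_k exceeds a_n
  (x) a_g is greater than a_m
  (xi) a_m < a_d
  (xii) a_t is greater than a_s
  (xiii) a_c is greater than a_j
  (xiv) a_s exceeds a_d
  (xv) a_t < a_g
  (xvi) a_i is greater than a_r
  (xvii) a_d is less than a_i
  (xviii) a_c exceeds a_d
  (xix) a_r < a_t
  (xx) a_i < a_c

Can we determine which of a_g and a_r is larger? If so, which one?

a_g

a_r < a_j and a_j < a_d give a_r < a_d.
With a_d < a_s: a_r < a_j < a_d < a_s.
Then a_s < a_t extends the chain to a_t.
With a_t < a_g: a_r < a_j < a_d < a_s < a_t < a_g.
So a_g is larger.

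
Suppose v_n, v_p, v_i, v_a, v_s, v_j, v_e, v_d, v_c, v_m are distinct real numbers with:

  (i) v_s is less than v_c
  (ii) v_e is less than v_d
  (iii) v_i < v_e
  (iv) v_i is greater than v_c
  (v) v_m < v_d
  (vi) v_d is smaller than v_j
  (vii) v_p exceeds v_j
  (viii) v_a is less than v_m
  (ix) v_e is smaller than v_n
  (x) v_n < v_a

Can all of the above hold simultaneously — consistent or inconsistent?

consistent

The single ordering v_s < v_c < v_i < v_e < v_n < v_a < v_m < v_d < v_j < v_p satisfies every listed relation, so no contradiction arises.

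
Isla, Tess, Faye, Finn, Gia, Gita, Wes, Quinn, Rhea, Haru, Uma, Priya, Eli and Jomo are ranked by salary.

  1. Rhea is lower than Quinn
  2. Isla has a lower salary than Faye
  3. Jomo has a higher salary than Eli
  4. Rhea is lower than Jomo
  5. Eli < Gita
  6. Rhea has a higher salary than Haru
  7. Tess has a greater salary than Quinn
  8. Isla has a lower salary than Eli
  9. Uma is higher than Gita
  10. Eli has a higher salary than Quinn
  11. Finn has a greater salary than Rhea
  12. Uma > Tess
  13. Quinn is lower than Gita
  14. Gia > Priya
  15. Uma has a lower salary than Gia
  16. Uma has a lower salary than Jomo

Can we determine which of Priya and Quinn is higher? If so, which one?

undetermined

Following every chain through Quinn: above Quinn we get Eli, Tess, Gita, Uma, Gia, Jomo; below Quinn we get Haru, Rhea.
Priya is not reached, and no chain runs the other way from Priya to Quinn.
So the given relations leave the order of Quinn and Priya undetermined.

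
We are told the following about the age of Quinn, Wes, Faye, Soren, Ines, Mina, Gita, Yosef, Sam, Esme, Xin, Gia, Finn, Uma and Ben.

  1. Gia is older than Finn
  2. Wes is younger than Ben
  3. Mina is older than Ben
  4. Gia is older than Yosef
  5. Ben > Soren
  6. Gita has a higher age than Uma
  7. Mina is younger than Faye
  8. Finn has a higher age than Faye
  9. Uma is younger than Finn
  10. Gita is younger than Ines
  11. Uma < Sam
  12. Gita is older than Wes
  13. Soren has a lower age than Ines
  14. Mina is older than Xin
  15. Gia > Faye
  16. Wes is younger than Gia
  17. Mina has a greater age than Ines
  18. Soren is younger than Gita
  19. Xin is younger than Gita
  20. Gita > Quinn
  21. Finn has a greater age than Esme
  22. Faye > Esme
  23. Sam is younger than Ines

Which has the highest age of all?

Gia

Chaining downward from Gia: directly below it, Wes, Yosef, Faye, Finn; then Uma, Esme, Mina; then Xin, Ines, Ben; then Soren, Sam, Gita; then Quinn.
That covers every other element, and nothing is given above Gia, so Gia is the highest age.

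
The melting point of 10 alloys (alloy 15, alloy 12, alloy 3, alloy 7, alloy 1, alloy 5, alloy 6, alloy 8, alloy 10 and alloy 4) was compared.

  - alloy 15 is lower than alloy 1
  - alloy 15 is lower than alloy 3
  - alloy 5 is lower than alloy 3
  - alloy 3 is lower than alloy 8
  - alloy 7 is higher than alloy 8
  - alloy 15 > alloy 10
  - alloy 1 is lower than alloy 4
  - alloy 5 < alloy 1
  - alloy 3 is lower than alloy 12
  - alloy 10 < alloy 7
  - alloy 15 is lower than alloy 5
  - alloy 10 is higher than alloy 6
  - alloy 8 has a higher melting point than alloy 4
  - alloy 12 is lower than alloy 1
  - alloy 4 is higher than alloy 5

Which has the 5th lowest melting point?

Piecing the relations together gives one ordering: alloy 6 < alloy 10 < alloy 15 < alloy 5 < alloy 3 < alloy 12 < alloy 1 < alloy 4 < alloy 8 < alloy 7.
Counting 5 from the smallest end gives alloy 3.

alloy 3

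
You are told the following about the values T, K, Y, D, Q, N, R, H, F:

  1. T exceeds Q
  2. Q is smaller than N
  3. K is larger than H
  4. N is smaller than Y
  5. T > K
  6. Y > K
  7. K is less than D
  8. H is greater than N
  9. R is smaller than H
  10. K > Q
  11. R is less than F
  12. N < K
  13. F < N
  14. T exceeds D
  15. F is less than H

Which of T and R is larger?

T

Chaining the given relations: R < F < N < H < K < T.
So R < T; T is the larger of the two.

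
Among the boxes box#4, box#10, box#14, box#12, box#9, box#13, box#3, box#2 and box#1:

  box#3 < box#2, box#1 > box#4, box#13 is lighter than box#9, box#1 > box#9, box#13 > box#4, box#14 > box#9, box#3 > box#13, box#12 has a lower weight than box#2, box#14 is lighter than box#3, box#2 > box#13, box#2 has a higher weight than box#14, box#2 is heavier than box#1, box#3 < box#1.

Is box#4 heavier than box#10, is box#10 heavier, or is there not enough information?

undetermined

Following every chain through box#4: above box#4 we get box#13, box#9, box#14, box#3, box#1, box#2.
box#10 is not reached, and no chain runs the other way from box#10 to box#4.
So the given relations leave the order of box#4 and box#10 undetermined.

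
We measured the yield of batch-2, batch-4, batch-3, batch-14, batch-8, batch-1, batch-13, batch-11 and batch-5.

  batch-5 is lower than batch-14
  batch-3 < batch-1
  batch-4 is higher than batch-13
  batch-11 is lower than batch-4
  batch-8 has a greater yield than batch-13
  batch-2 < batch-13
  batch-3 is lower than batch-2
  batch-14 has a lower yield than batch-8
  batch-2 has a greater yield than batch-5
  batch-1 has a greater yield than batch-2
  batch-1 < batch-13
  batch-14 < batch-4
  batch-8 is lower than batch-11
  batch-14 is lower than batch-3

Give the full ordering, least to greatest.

batch-5 < batch-14 < batch-3 < batch-2 < batch-1 < batch-13 < batch-8 < batch-11 < batch-4

The consecutive links are each given: batch-5 < batch-14; batch-14 < batch-3; batch-3 < batch-2; batch-2 < batch-1; batch-1 < batch-13; batch-13 < batch-8; batch-8 < batch-11; batch-11 < batch-4.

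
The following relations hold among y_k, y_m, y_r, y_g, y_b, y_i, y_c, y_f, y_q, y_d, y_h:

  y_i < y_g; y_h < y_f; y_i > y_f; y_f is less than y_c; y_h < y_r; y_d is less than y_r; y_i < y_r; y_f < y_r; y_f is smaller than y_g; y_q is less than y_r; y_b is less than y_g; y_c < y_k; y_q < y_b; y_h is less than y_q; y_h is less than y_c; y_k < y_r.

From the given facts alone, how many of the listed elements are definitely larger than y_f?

5

Directly above y_f: y_c, y_i, y_r, y_g.
One step further: y_k (5 so far).
Nothing else is reachable above y_f; 5 in all.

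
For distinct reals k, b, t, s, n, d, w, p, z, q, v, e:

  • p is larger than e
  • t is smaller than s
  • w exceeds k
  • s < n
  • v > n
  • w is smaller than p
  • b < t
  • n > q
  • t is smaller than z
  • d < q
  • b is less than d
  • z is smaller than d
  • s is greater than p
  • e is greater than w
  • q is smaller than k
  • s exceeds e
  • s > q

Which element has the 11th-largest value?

Chaining the given pairs: b < t < z < d < q < k < w < e < p < s < n < v.
Counting 11 from the largest end gives t.

t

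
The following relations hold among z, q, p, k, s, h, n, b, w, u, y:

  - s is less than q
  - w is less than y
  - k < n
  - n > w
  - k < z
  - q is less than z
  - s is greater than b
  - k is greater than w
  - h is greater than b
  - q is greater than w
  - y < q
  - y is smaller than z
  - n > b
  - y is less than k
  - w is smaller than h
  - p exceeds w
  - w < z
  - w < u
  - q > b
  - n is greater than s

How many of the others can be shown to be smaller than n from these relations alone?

The elements the relations force below n are w, b, y, s, k — no chain reaches any other.
That is 5.

5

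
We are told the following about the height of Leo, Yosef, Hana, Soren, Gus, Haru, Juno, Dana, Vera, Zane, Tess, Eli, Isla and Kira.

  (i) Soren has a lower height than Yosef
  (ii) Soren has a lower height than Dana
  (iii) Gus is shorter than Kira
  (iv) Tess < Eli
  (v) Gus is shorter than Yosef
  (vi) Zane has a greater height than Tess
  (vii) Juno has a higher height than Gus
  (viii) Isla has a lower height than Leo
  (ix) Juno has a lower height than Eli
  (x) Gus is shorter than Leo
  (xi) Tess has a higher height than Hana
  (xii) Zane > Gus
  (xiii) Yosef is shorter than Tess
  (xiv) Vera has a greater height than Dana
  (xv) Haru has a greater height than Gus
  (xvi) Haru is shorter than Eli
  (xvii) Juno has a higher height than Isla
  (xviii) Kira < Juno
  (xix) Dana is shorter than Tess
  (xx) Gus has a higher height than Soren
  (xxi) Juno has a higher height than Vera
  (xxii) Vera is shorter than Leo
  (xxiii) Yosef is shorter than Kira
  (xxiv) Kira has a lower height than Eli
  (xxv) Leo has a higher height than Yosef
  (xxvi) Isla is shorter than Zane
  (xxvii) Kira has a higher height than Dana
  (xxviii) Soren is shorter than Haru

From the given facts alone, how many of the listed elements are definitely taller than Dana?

The elements the relations force above Dana are Vera, Leo, Kira, Juno, Tess, Eli, Zane — no chain reaches any other.
That is 7.

7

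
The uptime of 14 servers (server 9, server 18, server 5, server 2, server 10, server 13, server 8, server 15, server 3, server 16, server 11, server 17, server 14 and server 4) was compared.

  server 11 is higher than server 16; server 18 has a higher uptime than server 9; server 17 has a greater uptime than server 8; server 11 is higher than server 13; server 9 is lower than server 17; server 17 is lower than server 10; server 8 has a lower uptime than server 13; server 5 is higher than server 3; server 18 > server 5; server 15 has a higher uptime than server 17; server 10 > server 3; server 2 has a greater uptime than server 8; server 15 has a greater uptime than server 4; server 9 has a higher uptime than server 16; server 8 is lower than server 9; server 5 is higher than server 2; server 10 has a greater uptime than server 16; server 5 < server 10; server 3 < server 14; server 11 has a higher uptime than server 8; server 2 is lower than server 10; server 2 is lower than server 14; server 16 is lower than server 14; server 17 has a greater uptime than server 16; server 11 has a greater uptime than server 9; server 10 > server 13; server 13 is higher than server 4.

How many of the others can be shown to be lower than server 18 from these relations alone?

Directly below server 18: server 9, server 5.
One step further: server 16, server 3, server 8, server 2 (6 so far).
Nothing else is reachable below server 18; 6 in all.

6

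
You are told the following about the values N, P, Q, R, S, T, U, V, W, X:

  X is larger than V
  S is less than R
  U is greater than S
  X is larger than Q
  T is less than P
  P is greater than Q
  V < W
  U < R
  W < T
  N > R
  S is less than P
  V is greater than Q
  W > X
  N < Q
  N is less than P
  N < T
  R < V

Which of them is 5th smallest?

Q

Chaining the given pairs: S < U < R < N < Q < V < X < W < T < P.
Counting 5 from the smallest end gives Q.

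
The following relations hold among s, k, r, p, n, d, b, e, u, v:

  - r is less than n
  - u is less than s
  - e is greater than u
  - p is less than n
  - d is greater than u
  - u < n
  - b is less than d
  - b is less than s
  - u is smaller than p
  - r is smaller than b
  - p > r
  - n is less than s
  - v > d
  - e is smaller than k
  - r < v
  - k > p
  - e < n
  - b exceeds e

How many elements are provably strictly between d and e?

Chaining upward from e reaches: b, n, k, s, v.
Chaining downward from d reaches: u, r, b.
Strictly between e and d are those in both lists: b — 1 element.

1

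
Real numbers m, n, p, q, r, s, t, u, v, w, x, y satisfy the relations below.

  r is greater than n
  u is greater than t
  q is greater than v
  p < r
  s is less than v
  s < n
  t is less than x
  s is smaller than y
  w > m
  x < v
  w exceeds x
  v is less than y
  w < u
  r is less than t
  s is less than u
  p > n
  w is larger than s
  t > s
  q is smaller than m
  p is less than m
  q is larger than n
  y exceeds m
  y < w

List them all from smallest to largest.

s < n < p < r < t < x < v < q < m < y < w < u

Each adjacent pair is fixed by a given relation: s < n; n < p; p < r; r < t; t < x; x < v; v < q; q < m; m < y; y < w; w < u. Chaining them end to end gives the full order.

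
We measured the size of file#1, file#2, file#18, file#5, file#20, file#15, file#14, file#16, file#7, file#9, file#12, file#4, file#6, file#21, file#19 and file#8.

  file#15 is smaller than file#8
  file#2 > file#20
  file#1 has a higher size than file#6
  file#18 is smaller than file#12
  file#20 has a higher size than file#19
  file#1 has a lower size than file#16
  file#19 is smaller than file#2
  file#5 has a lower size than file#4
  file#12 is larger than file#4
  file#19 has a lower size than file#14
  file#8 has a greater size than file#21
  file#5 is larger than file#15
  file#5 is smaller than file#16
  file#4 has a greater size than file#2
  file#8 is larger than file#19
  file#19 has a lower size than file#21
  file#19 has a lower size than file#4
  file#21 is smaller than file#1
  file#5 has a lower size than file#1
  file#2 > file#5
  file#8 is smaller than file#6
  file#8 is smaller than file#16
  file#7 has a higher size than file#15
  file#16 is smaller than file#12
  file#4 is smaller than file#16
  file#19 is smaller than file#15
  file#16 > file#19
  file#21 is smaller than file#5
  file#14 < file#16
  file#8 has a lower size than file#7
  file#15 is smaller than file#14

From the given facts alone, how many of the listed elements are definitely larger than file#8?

5

Directly above file#8: file#6, file#7, file#16.
One step further: file#1, file#12 (5 so far).
No other element is forced above file#8 by the given relations, so the count is 5.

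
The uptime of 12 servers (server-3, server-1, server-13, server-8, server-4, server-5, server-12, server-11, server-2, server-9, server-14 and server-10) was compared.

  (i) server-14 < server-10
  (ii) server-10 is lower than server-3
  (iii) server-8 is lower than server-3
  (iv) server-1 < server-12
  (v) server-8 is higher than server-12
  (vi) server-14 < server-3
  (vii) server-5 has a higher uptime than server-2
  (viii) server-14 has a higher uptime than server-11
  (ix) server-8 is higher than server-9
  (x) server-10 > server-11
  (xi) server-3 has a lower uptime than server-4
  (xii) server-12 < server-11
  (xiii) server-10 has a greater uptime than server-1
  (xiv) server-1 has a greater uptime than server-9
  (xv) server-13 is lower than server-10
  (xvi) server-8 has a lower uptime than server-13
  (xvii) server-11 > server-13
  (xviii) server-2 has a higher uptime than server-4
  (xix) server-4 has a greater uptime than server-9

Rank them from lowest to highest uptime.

The consecutive links are each given: server-9 < server-1; server-1 < server-12; server-12 < server-8; server-8 < server-13; server-13 < server-11; server-11 < server-14; server-14 < server-10; server-10 < server-3; server-3 < server-4; server-4 < server-2; server-2 < server-5.

server-9 < server-1 < server-12 < server-8 < server-13 < server-11 < server-14 < server-10 < server-3 < server-4 < server-2 < server-5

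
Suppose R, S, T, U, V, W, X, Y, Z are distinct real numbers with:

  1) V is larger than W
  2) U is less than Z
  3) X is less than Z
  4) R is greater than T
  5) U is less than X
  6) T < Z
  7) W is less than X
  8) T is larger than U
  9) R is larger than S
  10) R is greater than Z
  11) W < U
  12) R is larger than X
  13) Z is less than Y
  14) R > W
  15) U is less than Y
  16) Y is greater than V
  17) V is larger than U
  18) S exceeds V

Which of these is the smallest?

Chaining upward from W: directly above it, U, V, X, R; then T, Z, S, Y.
That covers every other element, and nothing is given below W, so W is the smallest.

W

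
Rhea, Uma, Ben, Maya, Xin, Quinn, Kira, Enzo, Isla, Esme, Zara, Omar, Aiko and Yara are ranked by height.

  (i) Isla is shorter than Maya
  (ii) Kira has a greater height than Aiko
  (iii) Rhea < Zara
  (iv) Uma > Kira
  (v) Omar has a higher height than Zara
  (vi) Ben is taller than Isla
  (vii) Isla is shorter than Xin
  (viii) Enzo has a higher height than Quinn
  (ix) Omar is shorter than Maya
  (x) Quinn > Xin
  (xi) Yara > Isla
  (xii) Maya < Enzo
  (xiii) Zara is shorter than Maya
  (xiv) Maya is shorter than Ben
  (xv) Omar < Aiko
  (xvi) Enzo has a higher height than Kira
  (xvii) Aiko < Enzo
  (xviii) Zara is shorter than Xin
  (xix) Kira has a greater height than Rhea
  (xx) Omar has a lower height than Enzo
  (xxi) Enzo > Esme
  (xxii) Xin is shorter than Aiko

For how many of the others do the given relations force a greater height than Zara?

The elements the relations force above Zara are Omar, Xin, Maya, Ben, Aiko, Kira, Quinn, Uma, Enzo — no chain reaches any other.
That is 9.

9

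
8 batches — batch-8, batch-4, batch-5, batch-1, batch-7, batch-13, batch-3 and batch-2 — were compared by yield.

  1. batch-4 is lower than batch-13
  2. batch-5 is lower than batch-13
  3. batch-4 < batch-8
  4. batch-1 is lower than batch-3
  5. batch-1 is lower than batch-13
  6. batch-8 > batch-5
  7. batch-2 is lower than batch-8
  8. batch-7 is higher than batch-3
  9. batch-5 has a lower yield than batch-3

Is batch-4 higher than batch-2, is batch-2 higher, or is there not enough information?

undetermined

Following every chain through batch-4: above batch-4 we get batch-8, batch-13.
batch-2 is not reached, and no chain runs the other way from batch-2 to batch-4.
So the given relations leave the order of batch-4 and batch-2 undetermined.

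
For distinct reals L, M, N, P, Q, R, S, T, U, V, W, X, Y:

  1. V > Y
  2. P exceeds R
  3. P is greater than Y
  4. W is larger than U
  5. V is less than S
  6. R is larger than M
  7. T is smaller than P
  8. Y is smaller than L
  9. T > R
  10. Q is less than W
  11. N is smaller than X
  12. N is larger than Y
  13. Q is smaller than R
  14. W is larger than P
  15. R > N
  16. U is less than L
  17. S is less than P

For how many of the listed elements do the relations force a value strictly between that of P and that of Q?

2

The relations place Q below P. An element lies strictly between them when it is forced above Q and also forced below P.
Above Q: {R, T, W}. Below P: {M, Y, N, R, V, T, S}.
Intersection: {R, T} — 2.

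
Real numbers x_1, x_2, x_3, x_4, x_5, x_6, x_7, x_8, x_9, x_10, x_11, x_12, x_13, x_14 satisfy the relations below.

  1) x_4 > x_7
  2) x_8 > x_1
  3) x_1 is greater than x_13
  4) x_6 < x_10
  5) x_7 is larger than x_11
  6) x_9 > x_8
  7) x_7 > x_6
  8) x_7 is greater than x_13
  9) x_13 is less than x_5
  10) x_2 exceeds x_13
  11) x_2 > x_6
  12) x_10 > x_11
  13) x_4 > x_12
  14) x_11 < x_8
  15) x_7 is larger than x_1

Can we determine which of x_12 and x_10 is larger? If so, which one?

Following every chain through x_12: above x_12 we get x_4.
x_10 is not reached, and no chain runs the other way from x_10 to x_12.
So the given relations leave the order of x_12 and x_10 undetermined.

undetermined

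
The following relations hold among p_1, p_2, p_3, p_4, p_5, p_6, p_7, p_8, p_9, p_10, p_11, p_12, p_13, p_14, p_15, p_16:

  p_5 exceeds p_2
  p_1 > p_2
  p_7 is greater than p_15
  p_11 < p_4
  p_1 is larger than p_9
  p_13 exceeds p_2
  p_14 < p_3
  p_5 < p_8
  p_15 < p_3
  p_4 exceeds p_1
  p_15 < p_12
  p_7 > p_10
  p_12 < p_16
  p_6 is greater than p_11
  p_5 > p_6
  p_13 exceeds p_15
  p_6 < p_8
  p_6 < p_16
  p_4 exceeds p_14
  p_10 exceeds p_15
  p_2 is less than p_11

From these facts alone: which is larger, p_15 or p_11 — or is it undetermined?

undetermined

Following every chain through p_15: above p_15 we get p_13, p_12, p_10, p_7, p_16, p_3.
p_11 is not reached, and no chain runs the other way from p_11 to p_15.
So the given relations leave the order of p_15 and p_11 undetermined.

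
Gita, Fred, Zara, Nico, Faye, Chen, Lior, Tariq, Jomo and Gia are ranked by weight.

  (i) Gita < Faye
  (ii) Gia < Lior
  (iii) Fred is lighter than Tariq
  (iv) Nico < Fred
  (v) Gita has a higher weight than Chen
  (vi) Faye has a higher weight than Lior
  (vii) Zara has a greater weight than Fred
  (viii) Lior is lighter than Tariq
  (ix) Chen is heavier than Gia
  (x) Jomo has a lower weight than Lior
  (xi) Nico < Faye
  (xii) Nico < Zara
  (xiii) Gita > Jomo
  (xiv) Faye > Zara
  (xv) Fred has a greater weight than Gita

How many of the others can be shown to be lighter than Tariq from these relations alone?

From Tariq the given relations immediately reach Fred, Lior.
From those, Gia, Jomo, Gita, Nico — 6 in total.
From those, Chen — 7 in total.
No other element is forced below Tariq by the given relations, so the count is 7.

7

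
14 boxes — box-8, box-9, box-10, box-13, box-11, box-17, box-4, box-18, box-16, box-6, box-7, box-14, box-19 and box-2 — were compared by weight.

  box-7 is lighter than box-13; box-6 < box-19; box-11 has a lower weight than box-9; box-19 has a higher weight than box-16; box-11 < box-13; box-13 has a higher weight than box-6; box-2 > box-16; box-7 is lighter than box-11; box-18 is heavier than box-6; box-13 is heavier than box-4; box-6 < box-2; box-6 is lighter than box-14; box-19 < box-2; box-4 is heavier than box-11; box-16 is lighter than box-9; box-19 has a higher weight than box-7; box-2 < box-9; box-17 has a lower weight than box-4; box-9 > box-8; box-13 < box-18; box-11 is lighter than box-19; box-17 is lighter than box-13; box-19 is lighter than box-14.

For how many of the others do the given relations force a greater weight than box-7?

The elements the relations force above box-7 are box-11, box-4, box-13, box-18, box-19, box-2, box-9, box-14 — no chain reaches any other.
That is 8.

8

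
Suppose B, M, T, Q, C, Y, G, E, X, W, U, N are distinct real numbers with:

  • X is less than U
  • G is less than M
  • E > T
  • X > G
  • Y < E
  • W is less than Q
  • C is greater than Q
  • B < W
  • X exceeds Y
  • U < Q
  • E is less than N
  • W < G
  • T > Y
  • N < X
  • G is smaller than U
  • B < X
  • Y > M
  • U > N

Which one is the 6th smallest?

T

The consecutive relations fix a unique order: B < W < G < M < Y < T < E < N < X < U < Q < C.
Counting 6 from the smallest end gives T.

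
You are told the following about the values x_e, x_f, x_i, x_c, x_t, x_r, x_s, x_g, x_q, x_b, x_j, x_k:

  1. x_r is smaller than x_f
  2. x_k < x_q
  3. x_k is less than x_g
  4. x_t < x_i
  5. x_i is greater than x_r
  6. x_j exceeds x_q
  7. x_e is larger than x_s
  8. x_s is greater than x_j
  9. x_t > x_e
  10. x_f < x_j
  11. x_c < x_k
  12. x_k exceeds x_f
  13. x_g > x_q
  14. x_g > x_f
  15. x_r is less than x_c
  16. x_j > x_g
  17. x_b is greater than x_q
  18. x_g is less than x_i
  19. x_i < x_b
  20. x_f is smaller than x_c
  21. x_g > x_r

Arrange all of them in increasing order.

Each adjacent pair is fixed by a given relation: x_r < x_f; x_f < x_c; x_c < x_k; x_k < x_q; x_q < x_g; x_g < x_j; x_j < x_s; x_s < x_e; x_e < x_t; x_t < x_i; x_i < x_b. Chaining them end to end gives the full order.

x_r < x_f < x_c < x_k < x_q < x_g < x_j < x_s < x_e < x_t < x_i < x_b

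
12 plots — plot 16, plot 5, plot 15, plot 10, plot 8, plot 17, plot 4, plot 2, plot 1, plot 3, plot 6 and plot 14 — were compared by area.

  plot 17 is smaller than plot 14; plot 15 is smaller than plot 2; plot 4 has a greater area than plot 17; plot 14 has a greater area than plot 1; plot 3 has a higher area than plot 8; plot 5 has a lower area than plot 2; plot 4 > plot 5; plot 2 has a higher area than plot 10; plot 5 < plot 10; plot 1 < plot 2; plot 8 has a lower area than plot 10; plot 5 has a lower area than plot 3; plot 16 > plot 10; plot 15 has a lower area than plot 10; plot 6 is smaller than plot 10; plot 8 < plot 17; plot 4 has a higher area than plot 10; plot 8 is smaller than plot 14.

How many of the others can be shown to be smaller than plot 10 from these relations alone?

4

Directly below plot 10: plot 8, plot 5, plot 6, plot 15.
Nothing else is reachable below plot 10; 4 in all.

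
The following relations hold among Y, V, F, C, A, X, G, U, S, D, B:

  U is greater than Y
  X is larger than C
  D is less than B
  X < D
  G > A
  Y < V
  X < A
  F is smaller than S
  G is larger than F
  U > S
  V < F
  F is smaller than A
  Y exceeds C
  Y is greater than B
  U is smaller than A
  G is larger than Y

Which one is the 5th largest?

F

Piecing the relations together gives one ordering: C < X < D < B < Y < V < F < S < U < A < G.
Counting 5 from the largest end gives F.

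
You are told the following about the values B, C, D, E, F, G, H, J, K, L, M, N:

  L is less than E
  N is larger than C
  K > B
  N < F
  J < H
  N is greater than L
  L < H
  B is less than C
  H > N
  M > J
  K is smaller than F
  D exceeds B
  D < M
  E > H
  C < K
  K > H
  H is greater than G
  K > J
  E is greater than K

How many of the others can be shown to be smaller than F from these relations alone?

Directly below F: N, K.
One step further: B, L, J, C, H (7 so far).
One step further: G (8 so far).
No other element is forced below F by the given relations, so the count is 8.

8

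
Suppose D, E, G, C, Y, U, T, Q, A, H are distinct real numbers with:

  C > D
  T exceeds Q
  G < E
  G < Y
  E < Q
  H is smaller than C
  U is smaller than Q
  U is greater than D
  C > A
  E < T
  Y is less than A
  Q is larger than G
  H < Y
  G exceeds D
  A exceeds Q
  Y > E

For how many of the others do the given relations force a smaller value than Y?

4

The elements the relations force below Y are D, G, H, E — no chain reaches any other.
That is 4.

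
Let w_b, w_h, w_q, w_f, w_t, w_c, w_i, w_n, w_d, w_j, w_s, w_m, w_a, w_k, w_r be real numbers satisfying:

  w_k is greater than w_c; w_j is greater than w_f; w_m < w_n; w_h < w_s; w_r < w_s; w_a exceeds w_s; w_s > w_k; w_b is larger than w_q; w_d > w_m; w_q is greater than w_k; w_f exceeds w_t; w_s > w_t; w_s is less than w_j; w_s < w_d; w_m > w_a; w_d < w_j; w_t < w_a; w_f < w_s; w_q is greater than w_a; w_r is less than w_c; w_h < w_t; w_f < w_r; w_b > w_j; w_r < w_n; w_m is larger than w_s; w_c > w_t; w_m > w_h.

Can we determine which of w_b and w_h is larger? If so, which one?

w_b

Link the given pairs in sequence: w_h < w_t; w_t < w_f; w_f < w_r; w_r < w_c; w_c < w_k; w_k < w_s; w_s < w_a; w_a < w_m; w_m < w_d; w_d < w_j; w_j < w_b.
Chaining these gives w_h < w_t < w_f < w_r < w_c < w_k < w_s < w_a < w_m < w_d < w_j < w_b.
So w_b is larger.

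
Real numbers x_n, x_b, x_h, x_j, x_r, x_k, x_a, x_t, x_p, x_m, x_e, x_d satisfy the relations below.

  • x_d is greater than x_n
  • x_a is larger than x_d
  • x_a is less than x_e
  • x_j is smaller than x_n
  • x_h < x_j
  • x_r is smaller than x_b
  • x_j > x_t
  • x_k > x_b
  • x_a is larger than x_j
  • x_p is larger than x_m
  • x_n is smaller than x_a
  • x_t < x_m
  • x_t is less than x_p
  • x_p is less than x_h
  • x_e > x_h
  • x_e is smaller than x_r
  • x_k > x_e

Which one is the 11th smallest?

Piecing the relations together gives one ordering: x_t < x_m < x_p < x_h < x_j < x_n < x_d < x_a < x_e < x_r < x_b < x_k.
The 11th smallest is x_b.

x_b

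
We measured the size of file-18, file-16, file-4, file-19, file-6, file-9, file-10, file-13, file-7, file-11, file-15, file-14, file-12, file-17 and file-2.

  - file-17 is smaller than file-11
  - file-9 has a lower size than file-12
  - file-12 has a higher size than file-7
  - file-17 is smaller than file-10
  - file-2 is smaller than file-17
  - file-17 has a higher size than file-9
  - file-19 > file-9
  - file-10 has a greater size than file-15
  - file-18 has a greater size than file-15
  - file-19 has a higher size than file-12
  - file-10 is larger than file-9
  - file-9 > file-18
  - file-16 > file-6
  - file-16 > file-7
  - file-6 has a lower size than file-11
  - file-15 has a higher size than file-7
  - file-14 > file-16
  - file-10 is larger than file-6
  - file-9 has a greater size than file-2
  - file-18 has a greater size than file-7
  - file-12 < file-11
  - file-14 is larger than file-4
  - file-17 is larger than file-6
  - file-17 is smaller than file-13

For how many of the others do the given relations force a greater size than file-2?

The elements the relations force above file-2 are file-9, file-12, file-17, file-10, file-11, file-19, file-13 — no chain reaches any other.
That is 7.

7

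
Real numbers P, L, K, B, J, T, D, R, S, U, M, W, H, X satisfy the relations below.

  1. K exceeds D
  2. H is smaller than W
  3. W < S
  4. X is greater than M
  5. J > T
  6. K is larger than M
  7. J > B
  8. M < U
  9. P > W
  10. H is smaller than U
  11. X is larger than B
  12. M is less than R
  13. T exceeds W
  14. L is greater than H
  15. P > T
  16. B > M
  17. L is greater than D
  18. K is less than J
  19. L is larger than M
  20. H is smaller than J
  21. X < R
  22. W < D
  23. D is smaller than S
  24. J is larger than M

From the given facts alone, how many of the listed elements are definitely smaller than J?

7

Directly below J: M, H, T, B, K.
One step further: W, D (7 so far).
Nothing else is reachable below J; 7 in all.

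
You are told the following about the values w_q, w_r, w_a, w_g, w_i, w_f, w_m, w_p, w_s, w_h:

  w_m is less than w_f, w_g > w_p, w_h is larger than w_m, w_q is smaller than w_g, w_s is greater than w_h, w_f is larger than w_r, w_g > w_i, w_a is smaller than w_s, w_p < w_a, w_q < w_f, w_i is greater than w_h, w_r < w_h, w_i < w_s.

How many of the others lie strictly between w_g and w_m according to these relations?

2

The relations place w_m below w_g. An element lies strictly between them when it is forced above w_m and also forced below w_g.
Above w_m: {w_h, w_f, w_i, w_s}. Below w_g: {w_r, w_p, w_h, w_q, w_i}.
Intersection: {w_h, w_i} — 2.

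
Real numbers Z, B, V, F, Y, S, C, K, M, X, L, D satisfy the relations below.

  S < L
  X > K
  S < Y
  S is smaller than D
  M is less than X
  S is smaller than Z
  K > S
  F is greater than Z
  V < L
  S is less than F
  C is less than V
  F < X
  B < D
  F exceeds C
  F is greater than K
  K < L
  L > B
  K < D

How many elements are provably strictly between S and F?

The relations place S below F. An element lies strictly between them when it is forced above S and also forced below F.
Above S: {Z, K, L, D, Y, X}. Below F: {Z, K, C}.
Intersection: {Z, K} — 2.

2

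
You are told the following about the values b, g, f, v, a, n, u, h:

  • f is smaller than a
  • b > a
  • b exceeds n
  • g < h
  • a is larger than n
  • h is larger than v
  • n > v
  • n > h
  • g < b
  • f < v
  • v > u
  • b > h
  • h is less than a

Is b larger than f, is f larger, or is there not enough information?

b

Chaining the given relations: f < v < h < n < a < b.
So b is larger.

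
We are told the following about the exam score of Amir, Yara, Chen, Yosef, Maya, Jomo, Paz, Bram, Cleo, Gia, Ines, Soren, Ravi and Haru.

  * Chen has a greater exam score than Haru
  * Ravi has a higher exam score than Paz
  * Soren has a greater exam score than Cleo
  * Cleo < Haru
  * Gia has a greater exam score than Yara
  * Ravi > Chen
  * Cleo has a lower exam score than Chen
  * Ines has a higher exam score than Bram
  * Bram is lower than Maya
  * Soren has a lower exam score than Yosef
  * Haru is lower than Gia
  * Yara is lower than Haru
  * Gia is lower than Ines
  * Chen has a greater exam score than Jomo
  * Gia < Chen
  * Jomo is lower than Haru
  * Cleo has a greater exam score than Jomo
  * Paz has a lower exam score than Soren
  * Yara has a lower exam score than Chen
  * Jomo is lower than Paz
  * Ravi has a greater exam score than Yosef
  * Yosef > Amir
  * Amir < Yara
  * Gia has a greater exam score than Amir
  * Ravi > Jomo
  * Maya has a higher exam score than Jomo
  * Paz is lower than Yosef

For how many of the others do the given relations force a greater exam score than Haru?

4

From Haru the given relations immediately reach Gia, Chen.
From those, Ines, Ravi — 4 in total.
No other element is forced above Haru by the given relations, so the count is 4.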